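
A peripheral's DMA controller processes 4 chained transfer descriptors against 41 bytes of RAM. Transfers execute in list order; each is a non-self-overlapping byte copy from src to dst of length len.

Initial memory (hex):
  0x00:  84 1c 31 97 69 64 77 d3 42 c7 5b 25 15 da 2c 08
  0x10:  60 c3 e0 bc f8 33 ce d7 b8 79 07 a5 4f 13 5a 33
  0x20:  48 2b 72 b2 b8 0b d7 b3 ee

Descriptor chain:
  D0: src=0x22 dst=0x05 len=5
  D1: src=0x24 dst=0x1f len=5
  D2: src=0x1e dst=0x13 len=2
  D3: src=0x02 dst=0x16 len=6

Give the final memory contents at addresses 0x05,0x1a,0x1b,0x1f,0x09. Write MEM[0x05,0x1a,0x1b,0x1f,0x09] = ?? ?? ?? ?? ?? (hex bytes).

MEM[0x05,0x1a,0x1b,0x1f,0x09] = 72 b2 b8 b8 d7

[0] 0x22->0x05 len=5 : 72 b2 b8 0b d7
[1] 0x24->0x1f len=5 : b8 0b d7 b3 ee
[2] 0x1e->0x13 len=2 : 5a b8
[3] 0x02->0x16 len=6 : 31 97 69 72 b2 b8
query mem[0x05]=0x72, mem[0x1a]=0xb2, mem[0x1b]=0xb8, mem[0x1f]=0xb8, mem[0x09]=0xd7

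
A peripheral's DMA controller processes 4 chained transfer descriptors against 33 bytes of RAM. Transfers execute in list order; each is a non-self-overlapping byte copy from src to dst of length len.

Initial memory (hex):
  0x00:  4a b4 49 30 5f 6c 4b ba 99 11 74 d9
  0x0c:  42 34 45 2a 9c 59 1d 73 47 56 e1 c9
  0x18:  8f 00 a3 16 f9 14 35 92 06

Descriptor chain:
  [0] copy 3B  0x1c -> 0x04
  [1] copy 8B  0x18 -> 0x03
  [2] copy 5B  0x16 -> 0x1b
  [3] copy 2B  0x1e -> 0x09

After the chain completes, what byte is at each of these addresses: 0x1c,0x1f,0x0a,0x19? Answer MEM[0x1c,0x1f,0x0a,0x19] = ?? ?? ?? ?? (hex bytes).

[0] 0x1c->0x04 len=3 : f9 14 35
[1] 0x18->0x03 len=8 : 8f 00 a3 16 f9 14 35 92
[2] 0x16->0x1b len=5 : e1 c9 8f 00 a3
[3] 0x1e->0x09 len=2 : 00 a3
query mem[0x1c]=0xc9, mem[0x1f]=0xa3, mem[0x0a]=0xa3, mem[0x19]=0x00

MEM[0x1c,0x1f,0x0a,0x19] = c9 a3 a3 00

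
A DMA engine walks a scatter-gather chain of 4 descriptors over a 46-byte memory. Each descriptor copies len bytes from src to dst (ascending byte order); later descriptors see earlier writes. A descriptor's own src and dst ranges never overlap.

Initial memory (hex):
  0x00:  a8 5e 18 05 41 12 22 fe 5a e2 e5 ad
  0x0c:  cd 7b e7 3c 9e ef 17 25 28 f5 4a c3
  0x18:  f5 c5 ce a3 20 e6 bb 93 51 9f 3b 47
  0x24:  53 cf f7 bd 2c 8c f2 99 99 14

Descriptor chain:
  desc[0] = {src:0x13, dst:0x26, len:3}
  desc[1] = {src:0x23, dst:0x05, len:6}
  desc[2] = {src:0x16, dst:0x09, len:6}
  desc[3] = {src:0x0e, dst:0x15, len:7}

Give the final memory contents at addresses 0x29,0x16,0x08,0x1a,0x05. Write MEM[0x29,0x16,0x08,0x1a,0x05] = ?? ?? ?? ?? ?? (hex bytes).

D0: mem[0x26..0x28] <- [25 28 f5]
D1: mem[0x05..0x0a] <- [47 53 cf 25 28 f5]
D2: mem[0x09..0x0e] <- [4a c3 f5 c5 ce a3]
D3: mem[0x15..0x1b] <- [a3 3c 9e ef 17 25 28]
query mem[0x29]=0x8c, mem[0x16]=0x3c, mem[0x08]=0x25, mem[0x1a]=0x25, mem[0x05]=0x47

MEM[0x29,0x16,0x08,0x1a,0x05] = 8c 3c 25 25 47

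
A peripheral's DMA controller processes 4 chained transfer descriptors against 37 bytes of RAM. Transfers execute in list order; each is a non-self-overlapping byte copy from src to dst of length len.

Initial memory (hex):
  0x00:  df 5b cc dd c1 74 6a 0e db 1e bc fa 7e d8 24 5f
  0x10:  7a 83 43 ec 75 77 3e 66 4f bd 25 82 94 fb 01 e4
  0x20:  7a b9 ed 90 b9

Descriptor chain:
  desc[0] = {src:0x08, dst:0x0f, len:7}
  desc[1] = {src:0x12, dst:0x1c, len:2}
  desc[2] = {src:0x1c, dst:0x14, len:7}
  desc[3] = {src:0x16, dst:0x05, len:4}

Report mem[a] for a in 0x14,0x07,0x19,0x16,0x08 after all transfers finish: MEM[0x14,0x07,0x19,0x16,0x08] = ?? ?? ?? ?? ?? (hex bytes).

MEM[0x14,0x07,0x19,0x16,0x08] = fa 7a b9 01 b9

#0 dst[0x0f+7] := {0xdb,0x1e,0xbc,0xfa,0x7e,0xd8,0x24}
#1 dst[0x1c+2] := {0xfa,0x7e}
#2 dst[0x14+7] := {0xfa,0x7e,0x01,0xe4,0x7a,0xb9,0xed}
#3 dst[0x05+4] := {0x01,0xe4,0x7a,0xb9}
query mem[0x14]=0xfa, mem[0x07]=0x7a, mem[0x19]=0xb9, mem[0x16]=0x01, mem[0x08]=0xb9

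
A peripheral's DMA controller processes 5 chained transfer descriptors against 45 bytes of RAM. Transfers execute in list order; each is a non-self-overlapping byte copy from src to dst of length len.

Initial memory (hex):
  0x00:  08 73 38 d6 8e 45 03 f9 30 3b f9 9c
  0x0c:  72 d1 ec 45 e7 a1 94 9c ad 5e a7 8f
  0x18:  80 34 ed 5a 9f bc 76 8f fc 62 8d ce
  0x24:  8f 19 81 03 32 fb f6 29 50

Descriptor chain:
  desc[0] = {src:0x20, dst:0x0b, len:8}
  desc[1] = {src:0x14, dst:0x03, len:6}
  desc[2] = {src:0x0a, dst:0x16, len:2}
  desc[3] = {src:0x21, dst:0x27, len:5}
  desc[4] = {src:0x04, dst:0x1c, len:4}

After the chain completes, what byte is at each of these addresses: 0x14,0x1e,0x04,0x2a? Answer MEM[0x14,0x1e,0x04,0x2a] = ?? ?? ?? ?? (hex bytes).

D0: mem[0x0b..0x12] <- [fc 62 8d ce 8f 19 81 03]
D1: mem[0x03..0x08] <- [ad 5e a7 8f 80 34]
D2: mem[0x16..0x17] <- [f9 fc]
D3: mem[0x27..0x2b] <- [62 8d ce 8f 19]
D4: mem[0x1c..0x1f] <- [5e a7 8f 80]
query mem[0x14]=0xad, mem[0x1e]=0x8f, mem[0x04]=0x5e, mem[0x2a]=0x8f

MEM[0x14,0x1e,0x04,0x2a] = ad 8f 5e 8f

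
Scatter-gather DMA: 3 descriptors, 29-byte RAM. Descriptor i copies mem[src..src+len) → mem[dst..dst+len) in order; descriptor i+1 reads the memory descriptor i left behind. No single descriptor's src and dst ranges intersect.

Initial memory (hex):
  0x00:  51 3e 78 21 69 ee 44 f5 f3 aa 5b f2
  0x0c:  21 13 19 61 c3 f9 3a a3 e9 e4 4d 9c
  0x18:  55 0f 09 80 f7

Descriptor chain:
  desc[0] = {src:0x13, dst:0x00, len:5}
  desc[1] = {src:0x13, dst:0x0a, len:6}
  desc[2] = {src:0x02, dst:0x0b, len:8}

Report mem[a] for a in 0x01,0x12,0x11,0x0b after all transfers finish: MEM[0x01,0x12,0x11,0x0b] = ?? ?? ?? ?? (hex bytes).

MEM[0x01,0x12,0x11,0x0b] = e9 aa f3 e4

  after D0: wrote 5B at 0x00 = a3e9e44d9c
  after D1: wrote 6B at 0x0a = a3e9e44d9c55
  after D2: wrote 8B at 0x0b = e44d9cee44f5f3aa
query mem[0x01]=0xe9, mem[0x12]=0xaa, mem[0x11]=0xf3, mem[0x0b]=0xe4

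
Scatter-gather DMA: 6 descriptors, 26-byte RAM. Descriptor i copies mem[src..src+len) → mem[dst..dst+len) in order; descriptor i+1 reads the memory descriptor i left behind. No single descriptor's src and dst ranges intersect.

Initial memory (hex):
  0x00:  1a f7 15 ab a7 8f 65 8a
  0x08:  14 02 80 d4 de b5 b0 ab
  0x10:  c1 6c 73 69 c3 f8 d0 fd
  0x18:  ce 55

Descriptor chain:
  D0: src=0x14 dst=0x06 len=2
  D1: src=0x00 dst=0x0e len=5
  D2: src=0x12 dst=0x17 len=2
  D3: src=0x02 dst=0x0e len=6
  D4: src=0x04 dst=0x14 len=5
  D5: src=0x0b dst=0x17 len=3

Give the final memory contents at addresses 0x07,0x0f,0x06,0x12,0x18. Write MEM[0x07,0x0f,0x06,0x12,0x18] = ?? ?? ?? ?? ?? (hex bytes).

MEM[0x07,0x0f,0x06,0x12,0x18] = f8 ab c3 c3 de

D0: mem[0x06..0x07] <- [c3 f8]
D1: mem[0x0e..0x12] <- [1a f7 15 ab a7]
D2: mem[0x17..0x18] <- [a7 69]
D3: mem[0x0e..0x13] <- [15 ab a7 8f c3 f8]
D4: mem[0x14..0x18] <- [a7 8f c3 f8 14]
D5: mem[0x17..0x19] <- [d4 de b5]
query mem[0x07]=0xf8, mem[0x0f]=0xab, mem[0x06]=0xc3, mem[0x12]=0xc3, mem[0x18]=0xde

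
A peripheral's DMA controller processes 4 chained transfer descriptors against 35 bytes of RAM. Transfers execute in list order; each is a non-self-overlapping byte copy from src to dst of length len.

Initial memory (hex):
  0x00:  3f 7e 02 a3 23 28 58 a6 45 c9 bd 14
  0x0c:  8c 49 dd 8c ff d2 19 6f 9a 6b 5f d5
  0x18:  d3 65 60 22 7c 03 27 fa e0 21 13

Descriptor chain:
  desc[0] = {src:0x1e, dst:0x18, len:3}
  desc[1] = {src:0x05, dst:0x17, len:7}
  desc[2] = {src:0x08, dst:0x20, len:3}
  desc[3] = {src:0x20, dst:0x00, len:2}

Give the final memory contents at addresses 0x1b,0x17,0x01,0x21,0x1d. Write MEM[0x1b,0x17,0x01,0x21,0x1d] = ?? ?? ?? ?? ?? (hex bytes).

[0] 0x1e->0x18 len=3 : 27 fa e0
[1] 0x05->0x17 len=7 : 28 58 a6 45 c9 bd 14
[2] 0x08->0x20 len=3 : 45 c9 bd
[3] 0x20->0x00 len=2 : 45 c9
query mem[0x1b]=0xc9, mem[0x17]=0x28, mem[0x01]=0xc9, mem[0x21]=0xc9, mem[0x1d]=0x14

MEM[0x1b,0x17,0x01,0x21,0x1d] = c9 28 c9 c9 14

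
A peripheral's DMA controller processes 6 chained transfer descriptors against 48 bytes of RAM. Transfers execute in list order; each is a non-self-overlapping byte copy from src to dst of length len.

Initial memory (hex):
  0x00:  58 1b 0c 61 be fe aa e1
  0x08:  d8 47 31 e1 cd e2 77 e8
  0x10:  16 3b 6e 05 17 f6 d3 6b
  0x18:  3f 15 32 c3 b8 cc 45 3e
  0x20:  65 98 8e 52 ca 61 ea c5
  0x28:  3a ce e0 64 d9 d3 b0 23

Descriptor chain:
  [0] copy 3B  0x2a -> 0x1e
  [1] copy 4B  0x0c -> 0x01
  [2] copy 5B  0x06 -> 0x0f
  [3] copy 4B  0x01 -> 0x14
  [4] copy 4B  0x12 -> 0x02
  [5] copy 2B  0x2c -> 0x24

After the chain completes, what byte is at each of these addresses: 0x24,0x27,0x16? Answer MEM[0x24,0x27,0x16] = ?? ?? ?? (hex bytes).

[0] 0x2a->0x1e len=3 : e0 64 d9
[1] 0x0c->0x01 len=4 : cd e2 77 e8
[2] 0x06->0x0f len=5 : aa e1 d8 47 31
[3] 0x01->0x14 len=4 : cd e2 77 e8
[4] 0x12->0x02 len=4 : 47 31 cd e2
[5] 0x2c->0x24 len=2 : d9 d3
query mem[0x24]=0xd9, mem[0x27]=0xc5, mem[0x16]=0x77

MEM[0x24,0x27,0x16] = d9 c5 77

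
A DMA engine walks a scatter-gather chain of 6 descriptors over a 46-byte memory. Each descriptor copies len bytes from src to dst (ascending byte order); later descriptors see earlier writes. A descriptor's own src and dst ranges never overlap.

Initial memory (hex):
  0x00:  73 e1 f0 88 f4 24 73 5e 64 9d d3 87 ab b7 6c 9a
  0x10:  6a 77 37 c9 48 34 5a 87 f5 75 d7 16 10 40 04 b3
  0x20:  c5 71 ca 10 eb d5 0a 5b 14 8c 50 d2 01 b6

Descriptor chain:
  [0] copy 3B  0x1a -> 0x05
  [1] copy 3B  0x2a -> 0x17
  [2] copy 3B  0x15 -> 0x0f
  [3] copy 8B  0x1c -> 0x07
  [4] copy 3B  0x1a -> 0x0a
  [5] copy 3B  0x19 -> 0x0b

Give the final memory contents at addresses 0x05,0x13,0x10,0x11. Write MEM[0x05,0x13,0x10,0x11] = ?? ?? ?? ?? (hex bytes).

MEM[0x05,0x13,0x10,0x11] = d7 c9 5a 50

[0] 0x1a->0x05 len=3 : d7 16 10
[1] 0x2a->0x17 len=3 : 50 d2 01
[2] 0x15->0x0f len=3 : 34 5a 50
[3] 0x1c->0x07 len=8 : 10 40 04 b3 c5 71 ca 10
[4] 0x1a->0x0a len=3 : d7 16 10
[5] 0x19->0x0b len=3 : 01 d7 16
query mem[0x05]=0xd7, mem[0x13]=0xc9, mem[0x10]=0x5a, mem[0x11]=0x50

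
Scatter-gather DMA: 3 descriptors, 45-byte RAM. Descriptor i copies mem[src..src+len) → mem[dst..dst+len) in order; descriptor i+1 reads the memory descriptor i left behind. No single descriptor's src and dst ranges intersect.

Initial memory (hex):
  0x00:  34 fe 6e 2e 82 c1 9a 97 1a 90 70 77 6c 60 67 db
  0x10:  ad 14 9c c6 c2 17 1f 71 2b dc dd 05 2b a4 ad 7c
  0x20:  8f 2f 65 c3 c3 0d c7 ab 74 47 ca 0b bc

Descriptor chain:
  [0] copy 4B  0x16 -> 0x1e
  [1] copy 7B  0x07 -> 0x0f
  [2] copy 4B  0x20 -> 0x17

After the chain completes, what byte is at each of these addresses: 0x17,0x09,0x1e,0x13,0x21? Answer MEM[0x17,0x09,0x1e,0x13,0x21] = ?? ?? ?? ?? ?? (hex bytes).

[0] 0x16->0x1e len=4 : 1f 71 2b dc
[1] 0x07->0x0f len=7 : 97 1a 90 70 77 6c 60
[2] 0x20->0x17 len=4 : 2b dc 65 c3
query mem[0x17]=0x2b, mem[0x09]=0x90, mem[0x1e]=0x1f, mem[0x13]=0x77, mem[0x21]=0xdc

MEM[0x17,0x09,0x1e,0x13,0x21] = 2b 90 1f 77 dc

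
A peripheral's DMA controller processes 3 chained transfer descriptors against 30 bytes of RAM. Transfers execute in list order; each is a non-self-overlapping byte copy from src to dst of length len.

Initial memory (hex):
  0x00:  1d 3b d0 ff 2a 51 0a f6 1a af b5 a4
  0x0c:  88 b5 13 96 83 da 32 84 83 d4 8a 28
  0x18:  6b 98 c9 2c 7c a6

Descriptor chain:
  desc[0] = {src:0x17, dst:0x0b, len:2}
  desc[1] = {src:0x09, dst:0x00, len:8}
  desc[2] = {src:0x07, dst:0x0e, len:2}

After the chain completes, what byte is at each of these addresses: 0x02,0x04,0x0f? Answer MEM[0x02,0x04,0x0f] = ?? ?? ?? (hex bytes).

#0 dst[0x0b+2] := {0x28,0x6b}
#1 dst[0x00+8] := {0xaf,0xb5,0x28,0x6b,0xb5,0x13,0x96,0x83}
#2 dst[0x0e+2] := {0x83,0x1a}
query mem[0x02]=0x28, mem[0x04]=0xb5, mem[0x0f]=0x1a

MEM[0x02,0x04,0x0f] = 28 b5 1a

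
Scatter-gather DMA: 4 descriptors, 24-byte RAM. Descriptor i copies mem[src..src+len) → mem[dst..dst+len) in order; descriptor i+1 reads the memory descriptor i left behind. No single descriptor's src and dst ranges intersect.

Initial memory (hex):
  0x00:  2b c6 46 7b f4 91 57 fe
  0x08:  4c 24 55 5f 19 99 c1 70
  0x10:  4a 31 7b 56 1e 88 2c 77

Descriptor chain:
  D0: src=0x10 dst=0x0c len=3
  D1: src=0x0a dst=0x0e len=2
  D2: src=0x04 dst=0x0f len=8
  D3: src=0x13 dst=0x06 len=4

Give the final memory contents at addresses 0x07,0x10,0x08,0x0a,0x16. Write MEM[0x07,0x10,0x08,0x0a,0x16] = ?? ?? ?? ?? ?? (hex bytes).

[0] 0x10->0x0c len=3 : 4a 31 7b
[1] 0x0a->0x0e len=2 : 55 5f
[2] 0x04->0x0f len=8 : f4 91 57 fe 4c 24 55 5f
[3] 0x13->0x06 len=4 : 4c 24 55 5f
query mem[0x07]=0x24, mem[0x10]=0x91, mem[0x08]=0x55, mem[0x0a]=0x55, mem[0x16]=0x5f

MEM[0x07,0x10,0x08,0x0a,0x16] = 24 91 55 55 5f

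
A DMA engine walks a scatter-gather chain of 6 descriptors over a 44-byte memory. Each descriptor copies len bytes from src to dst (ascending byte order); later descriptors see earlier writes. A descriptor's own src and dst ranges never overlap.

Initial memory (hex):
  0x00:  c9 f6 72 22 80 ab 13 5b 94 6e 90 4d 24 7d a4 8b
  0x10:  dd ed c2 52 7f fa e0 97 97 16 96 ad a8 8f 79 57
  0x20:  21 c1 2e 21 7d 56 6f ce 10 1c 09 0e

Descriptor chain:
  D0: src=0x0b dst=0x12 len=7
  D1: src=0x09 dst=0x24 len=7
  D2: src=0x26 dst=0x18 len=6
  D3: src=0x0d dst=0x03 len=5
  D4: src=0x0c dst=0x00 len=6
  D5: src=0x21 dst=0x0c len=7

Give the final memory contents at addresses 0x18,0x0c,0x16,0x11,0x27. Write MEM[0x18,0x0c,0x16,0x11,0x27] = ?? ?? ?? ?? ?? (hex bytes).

MEM[0x18,0x0c,0x16,0x11,0x27] = 4d c1 8b 4d 24

D0: mem[0x12..0x18] <- [4d 24 7d a4 8b dd ed]
D1: mem[0x24..0x2a] <- [6e 90 4d 24 7d a4 8b]
D2: mem[0x18..0x1d] <- [4d 24 7d a4 8b 0e]
D3: mem[0x03..0x07] <- [7d a4 8b dd ed]
D4: mem[0x00..0x05] <- [24 7d a4 8b dd ed]
D5: mem[0x0c..0x12] <- [c1 2e 21 6e 90 4d 24]
query mem[0x18]=0x4d, mem[0x0c]=0xc1, mem[0x16]=0x8b, mem[0x11]=0x4d, mem[0x27]=0x24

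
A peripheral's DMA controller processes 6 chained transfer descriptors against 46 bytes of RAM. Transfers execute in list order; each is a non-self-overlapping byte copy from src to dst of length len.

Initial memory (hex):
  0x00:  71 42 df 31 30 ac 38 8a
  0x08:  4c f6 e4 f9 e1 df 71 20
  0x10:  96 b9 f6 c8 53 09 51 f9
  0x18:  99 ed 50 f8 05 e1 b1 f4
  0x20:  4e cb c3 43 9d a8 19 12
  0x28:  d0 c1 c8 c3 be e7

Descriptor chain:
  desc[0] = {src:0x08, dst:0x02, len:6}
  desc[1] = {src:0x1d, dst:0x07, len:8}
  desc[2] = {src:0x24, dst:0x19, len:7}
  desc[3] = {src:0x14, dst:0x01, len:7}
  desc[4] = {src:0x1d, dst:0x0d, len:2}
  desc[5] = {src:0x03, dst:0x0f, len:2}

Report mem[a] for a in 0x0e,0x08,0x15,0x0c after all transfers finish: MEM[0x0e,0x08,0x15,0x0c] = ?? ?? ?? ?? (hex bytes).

#0 dst[0x02+6] := {0x4c,0xf6,0xe4,0xf9,0xe1,0xdf}
#1 dst[0x07+8] := {0xe1,0xb1,0xf4,0x4e,0xcb,0xc3,0x43,0x9d}
#2 dst[0x19+7] := {0x9d,0xa8,0x19,0x12,0xd0,0xc1,0xc8}
#3 dst[0x01+7] := {0x53,0x09,0x51,0xf9,0x99,0x9d,0xa8}
#4 dst[0x0d+2] := {0xd0,0xc1}
#5 dst[0x0f+2] := {0x51,0xf9}
query mem[0x0e]=0xc1, mem[0x08]=0xb1, mem[0x15]=0x09, mem[0x0c]=0xc3

MEM[0x0e,0x08,0x15,0x0c] = c1 b1 09 c3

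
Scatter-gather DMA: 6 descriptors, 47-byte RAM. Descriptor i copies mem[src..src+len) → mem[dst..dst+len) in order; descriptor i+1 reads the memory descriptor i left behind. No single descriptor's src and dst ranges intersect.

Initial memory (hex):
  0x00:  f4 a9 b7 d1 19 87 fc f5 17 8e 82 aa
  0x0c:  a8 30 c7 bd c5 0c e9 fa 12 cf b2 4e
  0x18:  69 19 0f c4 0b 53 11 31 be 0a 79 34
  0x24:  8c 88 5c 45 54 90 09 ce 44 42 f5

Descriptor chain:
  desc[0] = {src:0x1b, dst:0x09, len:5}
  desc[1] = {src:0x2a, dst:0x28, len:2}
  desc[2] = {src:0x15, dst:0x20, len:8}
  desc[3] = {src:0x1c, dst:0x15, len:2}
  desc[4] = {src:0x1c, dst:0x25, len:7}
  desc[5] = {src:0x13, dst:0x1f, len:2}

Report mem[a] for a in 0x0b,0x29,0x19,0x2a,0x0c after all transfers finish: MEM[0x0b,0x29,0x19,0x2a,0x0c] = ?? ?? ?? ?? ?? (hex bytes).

MEM[0x0b,0x29,0x19,0x2a,0x0c] = 53 cf 19 b2 11

[0] 0x1b->0x09 len=5 : c4 0b 53 11 31
[1] 0x2a->0x28 len=2 : 09 ce
[2] 0x15->0x20 len=8 : cf b2 4e 69 19 0f c4 0b
[3] 0x1c->0x15 len=2 : 0b 53
[4] 0x1c->0x25 len=7 : 0b 53 11 31 cf b2 4e
[5] 0x13->0x1f len=2 : fa 12
query mem[0x0b]=0x53, mem[0x29]=0xcf, mem[0x19]=0x19, mem[0x2a]=0xb2, mem[0x0c]=0x11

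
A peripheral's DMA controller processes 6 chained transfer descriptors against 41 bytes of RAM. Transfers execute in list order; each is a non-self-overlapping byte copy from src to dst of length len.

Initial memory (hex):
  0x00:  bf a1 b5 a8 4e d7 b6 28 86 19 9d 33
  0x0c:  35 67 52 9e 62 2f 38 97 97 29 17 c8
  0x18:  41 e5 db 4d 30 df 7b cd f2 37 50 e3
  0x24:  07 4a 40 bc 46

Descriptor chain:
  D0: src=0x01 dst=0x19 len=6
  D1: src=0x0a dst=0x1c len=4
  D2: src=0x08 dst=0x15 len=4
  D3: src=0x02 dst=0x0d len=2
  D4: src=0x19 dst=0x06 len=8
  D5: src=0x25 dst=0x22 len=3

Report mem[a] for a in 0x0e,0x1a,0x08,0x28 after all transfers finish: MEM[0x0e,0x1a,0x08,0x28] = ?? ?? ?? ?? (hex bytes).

#0 dst[0x19+6] := {0xa1,0xb5,0xa8,0x4e,0xd7,0xb6}
#1 dst[0x1c+4] := {0x9d,0x33,0x35,0x67}
#2 dst[0x15+4] := {0x86,0x19,0x9d,0x33}
#3 dst[0x0d+2] := {0xb5,0xa8}
#4 dst[0x06+8] := {0xa1,0xb5,0xa8,0x9d,0x33,0x35,0x67,0xf2}
#5 dst[0x22+3] := {0x4a,0x40,0xbc}
query mem[0x0e]=0xa8, mem[0x1a]=0xb5, mem[0x08]=0xa8, mem[0x28]=0x46

MEM[0x0e,0x1a,0x08,0x28] = a8 b5 a8 46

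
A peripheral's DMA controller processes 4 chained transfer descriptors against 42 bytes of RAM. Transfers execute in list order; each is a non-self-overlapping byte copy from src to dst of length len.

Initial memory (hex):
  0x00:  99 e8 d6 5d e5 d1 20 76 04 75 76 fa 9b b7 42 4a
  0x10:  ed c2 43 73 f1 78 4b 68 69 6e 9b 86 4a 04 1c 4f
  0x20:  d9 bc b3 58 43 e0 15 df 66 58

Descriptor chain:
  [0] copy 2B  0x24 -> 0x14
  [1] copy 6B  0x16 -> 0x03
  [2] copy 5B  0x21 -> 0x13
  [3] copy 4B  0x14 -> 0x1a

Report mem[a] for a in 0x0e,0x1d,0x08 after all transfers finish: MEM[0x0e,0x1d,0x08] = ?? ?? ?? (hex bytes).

#0 dst[0x14+2] := {0x43,0xe0}
#1 dst[0x03+6] := {0x4b,0x68,0x69,0x6e,0x9b,0x86}
#2 dst[0x13+5] := {0xbc,0xb3,0x58,0x43,0xe0}
#3 dst[0x1a+4] := {0xb3,0x58,0x43,0xe0}
query mem[0x0e]=0x42, mem[0x1d]=0xe0, mem[0x08]=0x86

MEM[0x0e,0x1d,0x08] = 42 e0 86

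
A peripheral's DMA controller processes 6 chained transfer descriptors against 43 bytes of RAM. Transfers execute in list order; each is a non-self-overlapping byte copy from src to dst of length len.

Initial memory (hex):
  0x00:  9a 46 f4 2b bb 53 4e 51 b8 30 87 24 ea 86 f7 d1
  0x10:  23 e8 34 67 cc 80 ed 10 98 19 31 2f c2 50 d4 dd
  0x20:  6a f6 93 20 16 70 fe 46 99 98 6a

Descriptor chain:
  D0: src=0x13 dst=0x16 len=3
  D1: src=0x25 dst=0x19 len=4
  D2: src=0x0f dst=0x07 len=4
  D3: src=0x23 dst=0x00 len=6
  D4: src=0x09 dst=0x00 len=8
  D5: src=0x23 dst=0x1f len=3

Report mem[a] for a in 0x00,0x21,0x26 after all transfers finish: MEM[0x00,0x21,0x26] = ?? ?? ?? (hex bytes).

D0: mem[0x16..0x18] <- [67 cc 80]
D1: mem[0x19..0x1c] <- [70 fe 46 99]
D2: mem[0x07..0x0a] <- [d1 23 e8 34]
D3: mem[0x00..0x05] <- [20 16 70 fe 46 99]
D4: mem[0x00..0x07] <- [e8 34 24 ea 86 f7 d1 23]
D5: mem[0x1f..0x21] <- [20 16 70]
query mem[0x00]=0xe8, mem[0x21]=0x70, mem[0x26]=0xfe

MEM[0x00,0x21,0x26] = e8 70 fe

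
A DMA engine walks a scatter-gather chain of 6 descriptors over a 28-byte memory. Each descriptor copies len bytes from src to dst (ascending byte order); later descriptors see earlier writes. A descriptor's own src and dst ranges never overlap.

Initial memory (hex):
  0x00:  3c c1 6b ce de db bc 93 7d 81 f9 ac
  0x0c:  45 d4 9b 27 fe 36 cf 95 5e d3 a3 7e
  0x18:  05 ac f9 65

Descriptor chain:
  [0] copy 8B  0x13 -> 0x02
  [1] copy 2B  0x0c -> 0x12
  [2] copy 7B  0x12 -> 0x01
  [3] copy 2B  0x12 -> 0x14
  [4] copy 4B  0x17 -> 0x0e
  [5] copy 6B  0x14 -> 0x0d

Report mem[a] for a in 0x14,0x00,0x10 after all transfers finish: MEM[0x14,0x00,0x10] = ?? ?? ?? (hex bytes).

MEM[0x14,0x00,0x10] = 45 3c 7e

D0: mem[0x02..0x09] <- [95 5e d3 a3 7e 05 ac f9]
D1: mem[0x12..0x13] <- [45 d4]
D2: mem[0x01..0x07] <- [45 d4 5e d3 a3 7e 05]
D3: mem[0x14..0x15] <- [45 d4]
D4: mem[0x0e..0x11] <- [7e 05 ac f9]
D5: mem[0x0d..0x12] <- [45 d4 a3 7e 05 ac]
query mem[0x14]=0x45, mem[0x00]=0x3c, mem[0x10]=0x7e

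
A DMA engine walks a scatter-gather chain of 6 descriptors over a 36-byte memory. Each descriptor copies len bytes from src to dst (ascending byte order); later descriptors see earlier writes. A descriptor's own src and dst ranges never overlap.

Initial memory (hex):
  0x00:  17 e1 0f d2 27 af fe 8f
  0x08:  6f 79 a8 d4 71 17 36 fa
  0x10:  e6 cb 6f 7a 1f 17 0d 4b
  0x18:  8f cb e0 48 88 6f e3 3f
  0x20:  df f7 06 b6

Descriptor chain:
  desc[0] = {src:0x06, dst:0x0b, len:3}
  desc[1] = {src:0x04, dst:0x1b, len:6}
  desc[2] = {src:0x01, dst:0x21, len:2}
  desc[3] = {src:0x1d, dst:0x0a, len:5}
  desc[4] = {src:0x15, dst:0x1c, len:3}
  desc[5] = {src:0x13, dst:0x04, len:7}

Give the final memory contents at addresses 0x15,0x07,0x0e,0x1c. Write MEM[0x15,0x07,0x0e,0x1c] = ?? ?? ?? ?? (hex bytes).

MEM[0x15,0x07,0x0e,0x1c] = 17 0d e1 17

[0] 0x06->0x0b len=3 : fe 8f 6f
[1] 0x04->0x1b len=6 : 27 af fe 8f 6f 79
[2] 0x01->0x21 len=2 : e1 0f
[3] 0x1d->0x0a len=5 : fe 8f 6f 79 e1
[4] 0x15->0x1c len=3 : 17 0d 4b
[5] 0x13->0x04 len=7 : 7a 1f 17 0d 4b 8f cb
query mem[0x15]=0x17, mem[0x07]=0x0d, mem[0x0e]=0xe1, mem[0x1c]=0x17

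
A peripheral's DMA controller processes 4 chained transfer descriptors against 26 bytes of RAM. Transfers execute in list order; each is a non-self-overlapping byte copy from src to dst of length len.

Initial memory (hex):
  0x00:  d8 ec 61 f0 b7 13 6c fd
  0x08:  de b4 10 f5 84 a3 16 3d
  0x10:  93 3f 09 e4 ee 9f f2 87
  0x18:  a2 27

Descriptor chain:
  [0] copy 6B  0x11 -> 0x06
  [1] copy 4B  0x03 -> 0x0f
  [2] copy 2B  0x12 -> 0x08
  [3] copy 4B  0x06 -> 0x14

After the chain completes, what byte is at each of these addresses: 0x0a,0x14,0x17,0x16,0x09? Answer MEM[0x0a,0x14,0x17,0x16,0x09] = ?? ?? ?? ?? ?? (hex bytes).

  after D0: wrote 6B at 0x06 = 3f09e4ee9ff2
  after D1: wrote 4B at 0x0f = f0b7133f
  after D2: wrote 2B at 0x08 = 3fe4
  after D3: wrote 4B at 0x14 = 3f093fe4
query mem[0x0a]=0x9f, mem[0x14]=0x3f, mem[0x17]=0xe4, mem[0x16]=0x3f, mem[0x09]=0xe4

MEM[0x0a,0x14,0x17,0x16,0x09] = 9f 3f e4 3f e4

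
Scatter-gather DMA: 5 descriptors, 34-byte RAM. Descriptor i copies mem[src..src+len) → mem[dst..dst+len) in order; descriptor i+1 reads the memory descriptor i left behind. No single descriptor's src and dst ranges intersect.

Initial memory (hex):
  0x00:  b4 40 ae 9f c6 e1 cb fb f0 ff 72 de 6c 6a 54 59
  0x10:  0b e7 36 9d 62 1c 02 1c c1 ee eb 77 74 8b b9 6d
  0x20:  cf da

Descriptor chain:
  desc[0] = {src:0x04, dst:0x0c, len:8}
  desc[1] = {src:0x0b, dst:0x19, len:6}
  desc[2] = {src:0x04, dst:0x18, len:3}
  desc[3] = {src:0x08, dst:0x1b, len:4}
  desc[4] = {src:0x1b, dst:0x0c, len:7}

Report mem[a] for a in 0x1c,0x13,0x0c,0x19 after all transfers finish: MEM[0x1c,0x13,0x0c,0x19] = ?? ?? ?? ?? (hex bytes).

MEM[0x1c,0x13,0x0c,0x19] = ff de f0 e1

  after D0: wrote 8B at 0x0c = c6e1cbfbf0ff72de
  after D1: wrote 6B at 0x19 = dec6e1cbfbf0
  after D2: wrote 3B at 0x18 = c6e1cb
  after D3: wrote 4B at 0x1b = f0ff72de
  after D4: wrote 7B at 0x0c = f0ff72de6dcfda
query mem[0x1c]=0xff, mem[0x13]=0xde, mem[0x0c]=0xf0, mem[0x19]=0xe1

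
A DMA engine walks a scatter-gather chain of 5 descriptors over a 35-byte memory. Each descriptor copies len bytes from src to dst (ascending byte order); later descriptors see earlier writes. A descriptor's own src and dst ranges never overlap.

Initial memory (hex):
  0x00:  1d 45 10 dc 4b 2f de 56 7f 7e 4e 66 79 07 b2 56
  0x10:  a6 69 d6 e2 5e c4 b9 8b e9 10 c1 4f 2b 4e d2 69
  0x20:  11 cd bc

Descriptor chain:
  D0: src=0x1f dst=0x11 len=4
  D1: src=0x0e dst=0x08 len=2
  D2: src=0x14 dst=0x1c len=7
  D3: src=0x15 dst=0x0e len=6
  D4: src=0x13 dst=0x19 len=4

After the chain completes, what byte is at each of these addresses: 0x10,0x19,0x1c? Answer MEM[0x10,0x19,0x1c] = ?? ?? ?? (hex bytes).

#0 dst[0x11+4] := {0x69,0x11,0xcd,0xbc}
#1 dst[0x08+2] := {0xb2,0x56}
#2 dst[0x1c+7] := {0xbc,0xc4,0xb9,0x8b,0xe9,0x10,0xc1}
#3 dst[0x0e+6] := {0xc4,0xb9,0x8b,0xe9,0x10,0xc1}
#4 dst[0x19+4] := {0xc1,0xbc,0xc4,0xb9}
query mem[0x10]=0x8b, mem[0x19]=0xc1, mem[0x1c]=0xb9

MEM[0x10,0x19,0x1c] = 8b c1 b9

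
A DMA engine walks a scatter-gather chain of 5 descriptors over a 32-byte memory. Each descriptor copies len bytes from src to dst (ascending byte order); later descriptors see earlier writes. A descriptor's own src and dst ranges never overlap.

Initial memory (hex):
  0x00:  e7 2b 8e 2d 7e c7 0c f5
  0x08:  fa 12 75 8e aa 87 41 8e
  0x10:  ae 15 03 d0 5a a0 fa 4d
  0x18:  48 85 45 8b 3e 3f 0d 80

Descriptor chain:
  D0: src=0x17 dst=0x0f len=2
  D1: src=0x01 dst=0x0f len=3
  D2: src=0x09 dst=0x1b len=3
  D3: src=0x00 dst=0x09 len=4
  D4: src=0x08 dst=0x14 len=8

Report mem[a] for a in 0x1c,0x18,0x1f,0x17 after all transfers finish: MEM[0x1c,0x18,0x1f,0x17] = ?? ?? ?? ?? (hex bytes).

#0 dst[0x0f+2] := {0x4d,0x48}
#1 dst[0x0f+3] := {0x2b,0x8e,0x2d}
#2 dst[0x1b+3] := {0x12,0x75,0x8e}
#3 dst[0x09+4] := {0xe7,0x2b,0x8e,0x2d}
#4 dst[0x14+8] := {0xfa,0xe7,0x2b,0x8e,0x2d,0x87,0x41,0x2b}
query mem[0x1c]=0x75, mem[0x18]=0x2d, mem[0x1f]=0x80, mem[0x17]=0x8e

MEM[0x1c,0x18,0x1f,0x17] = 75 2d 80 8e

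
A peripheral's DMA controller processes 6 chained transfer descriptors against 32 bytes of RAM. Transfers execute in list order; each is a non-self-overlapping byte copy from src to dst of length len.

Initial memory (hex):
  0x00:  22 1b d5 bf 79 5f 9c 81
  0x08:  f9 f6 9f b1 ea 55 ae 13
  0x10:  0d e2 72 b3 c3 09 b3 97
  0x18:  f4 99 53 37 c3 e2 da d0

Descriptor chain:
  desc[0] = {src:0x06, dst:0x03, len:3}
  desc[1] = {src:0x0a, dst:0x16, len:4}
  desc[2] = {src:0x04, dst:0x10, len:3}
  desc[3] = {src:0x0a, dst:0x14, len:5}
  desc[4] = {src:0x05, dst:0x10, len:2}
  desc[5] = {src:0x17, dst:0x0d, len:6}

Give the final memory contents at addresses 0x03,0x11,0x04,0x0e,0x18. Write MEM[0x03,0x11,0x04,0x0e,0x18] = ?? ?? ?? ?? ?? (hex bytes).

[0] 0x06->0x03 len=3 : 9c 81 f9
[1] 0x0a->0x16 len=4 : 9f b1 ea 55
[2] 0x04->0x10 len=3 : 81 f9 9c
[3] 0x0a->0x14 len=5 : 9f b1 ea 55 ae
[4] 0x05->0x10 len=2 : f9 9c
[5] 0x17->0x0d len=6 : 55 ae 55 53 37 c3
query mem[0x03]=0x9c, mem[0x11]=0x37, mem[0x04]=0x81, mem[0x0e]=0xae, mem[0x18]=0xae

MEM[0x03,0x11,0x04,0x0e,0x18] = 9c 37 81 ae ae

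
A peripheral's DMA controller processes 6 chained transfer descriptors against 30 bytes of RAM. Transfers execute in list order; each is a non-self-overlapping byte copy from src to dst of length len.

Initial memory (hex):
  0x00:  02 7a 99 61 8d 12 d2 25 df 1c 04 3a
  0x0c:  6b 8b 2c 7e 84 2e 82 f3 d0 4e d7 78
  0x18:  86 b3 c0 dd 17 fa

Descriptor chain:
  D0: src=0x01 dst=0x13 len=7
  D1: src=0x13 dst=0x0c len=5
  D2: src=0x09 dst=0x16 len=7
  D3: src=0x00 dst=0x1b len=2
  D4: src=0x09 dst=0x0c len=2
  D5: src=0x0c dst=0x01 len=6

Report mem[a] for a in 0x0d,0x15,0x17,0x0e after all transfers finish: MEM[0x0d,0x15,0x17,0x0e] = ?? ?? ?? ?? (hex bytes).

MEM[0x0d,0x15,0x17,0x0e] = 04 61 04 61

[0] 0x01->0x13 len=7 : 7a 99 61 8d 12 d2 25
[1] 0x13->0x0c len=5 : 7a 99 61 8d 12
[2] 0x09->0x16 len=7 : 1c 04 3a 7a 99 61 8d
[3] 0x00->0x1b len=2 : 02 7a
[4] 0x09->0x0c len=2 : 1c 04
[5] 0x0c->0x01 len=6 : 1c 04 61 8d 12 2e
query mem[0x0d]=0x04, mem[0x15]=0x61, mem[0x17]=0x04, mem[0x0e]=0x61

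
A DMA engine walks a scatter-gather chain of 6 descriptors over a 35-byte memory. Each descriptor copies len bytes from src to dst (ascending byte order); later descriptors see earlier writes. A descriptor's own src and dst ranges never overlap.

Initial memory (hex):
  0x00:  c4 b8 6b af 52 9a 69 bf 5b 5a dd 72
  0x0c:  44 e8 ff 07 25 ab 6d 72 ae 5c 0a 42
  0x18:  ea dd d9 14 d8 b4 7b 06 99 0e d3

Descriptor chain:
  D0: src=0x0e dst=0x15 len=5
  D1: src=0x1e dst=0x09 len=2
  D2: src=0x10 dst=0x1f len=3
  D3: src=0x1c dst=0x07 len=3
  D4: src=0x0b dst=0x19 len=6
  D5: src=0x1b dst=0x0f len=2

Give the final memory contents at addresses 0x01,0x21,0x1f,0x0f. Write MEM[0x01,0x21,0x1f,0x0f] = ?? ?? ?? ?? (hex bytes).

  after D0: wrote 5B at 0x15 = ff0725ab6d
  after D1: wrote 2B at 0x09 = 7b06
  after D2: wrote 3B at 0x1f = 25ab6d
  after D3: wrote 3B at 0x07 = d8b47b
  after D4: wrote 6B at 0x19 = 7244e8ff0725
  after D5: wrote 2B at 0x0f = e8ff
query mem[0x01]=0xb8, mem[0x21]=0x6d, mem[0x1f]=0x25, mem[0x0f]=0xe8

MEM[0x01,0x21,0x1f,0x0f] = b8 6d 25 e8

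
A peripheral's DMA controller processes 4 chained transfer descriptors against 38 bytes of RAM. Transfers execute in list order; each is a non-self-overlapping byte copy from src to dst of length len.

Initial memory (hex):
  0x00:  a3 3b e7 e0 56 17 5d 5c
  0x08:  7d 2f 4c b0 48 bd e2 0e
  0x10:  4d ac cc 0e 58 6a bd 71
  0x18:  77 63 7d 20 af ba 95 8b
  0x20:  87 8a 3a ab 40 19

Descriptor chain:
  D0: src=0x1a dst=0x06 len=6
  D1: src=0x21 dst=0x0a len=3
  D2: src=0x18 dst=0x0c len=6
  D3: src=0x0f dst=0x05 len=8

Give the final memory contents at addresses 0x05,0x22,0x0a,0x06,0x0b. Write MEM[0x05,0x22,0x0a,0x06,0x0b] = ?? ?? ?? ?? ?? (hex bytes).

[0] 0x1a->0x06 len=6 : 7d 20 af ba 95 8b
[1] 0x21->0x0a len=3 : 8a 3a ab
[2] 0x18->0x0c len=6 : 77 63 7d 20 af ba
[3] 0x0f->0x05 len=8 : 20 af ba cc 0e 58 6a bd
query mem[0x05]=0x20, mem[0x22]=0x3a, mem[0x0a]=0x58, mem[0x06]=0xaf, mem[0x0b]=0x6a

MEM[0x05,0x22,0x0a,0x06,0x0b] = 20 3a 58 af 6a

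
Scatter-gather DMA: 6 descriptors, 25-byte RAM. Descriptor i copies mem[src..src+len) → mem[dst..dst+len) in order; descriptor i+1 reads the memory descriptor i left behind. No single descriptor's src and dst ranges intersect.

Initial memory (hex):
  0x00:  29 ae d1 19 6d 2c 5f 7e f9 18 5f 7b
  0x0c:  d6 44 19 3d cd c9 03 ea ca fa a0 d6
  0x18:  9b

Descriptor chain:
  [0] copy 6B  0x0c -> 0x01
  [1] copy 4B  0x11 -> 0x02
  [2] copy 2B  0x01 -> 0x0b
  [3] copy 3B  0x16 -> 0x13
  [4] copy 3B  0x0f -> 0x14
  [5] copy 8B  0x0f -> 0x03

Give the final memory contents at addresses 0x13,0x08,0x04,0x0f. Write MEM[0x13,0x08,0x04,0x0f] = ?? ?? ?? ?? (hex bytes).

MEM[0x13,0x08,0x04,0x0f] = a0 3d cd 3d

  after D0: wrote 6B at 0x01 = d644193dcdc9
  after D1: wrote 4B at 0x02 = c903eaca
  after D2: wrote 2B at 0x0b = d6c9
  after D3: wrote 3B at 0x13 = a0d69b
  after D4: wrote 3B at 0x14 = 3dcdc9
  after D5: wrote 8B at 0x03 = 3dcdc903a03dcdc9
query mem[0x13]=0xa0, mem[0x08]=0x3d, mem[0x04]=0xcd, mem[0x0f]=0x3d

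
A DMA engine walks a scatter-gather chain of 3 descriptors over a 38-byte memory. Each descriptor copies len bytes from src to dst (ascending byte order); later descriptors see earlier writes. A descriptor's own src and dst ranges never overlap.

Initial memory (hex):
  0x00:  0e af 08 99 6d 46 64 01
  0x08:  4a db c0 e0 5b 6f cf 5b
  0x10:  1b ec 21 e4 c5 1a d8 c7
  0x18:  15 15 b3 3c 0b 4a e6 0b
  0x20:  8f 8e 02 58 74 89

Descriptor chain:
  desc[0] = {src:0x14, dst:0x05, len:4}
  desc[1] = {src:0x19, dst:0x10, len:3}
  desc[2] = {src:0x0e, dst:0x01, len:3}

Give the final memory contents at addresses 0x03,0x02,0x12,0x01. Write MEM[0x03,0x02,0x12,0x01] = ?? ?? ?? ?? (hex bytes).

MEM[0x03,0x02,0x12,0x01] = 15 5b 3c cf

  after D0: wrote 4B at 0x05 = c51ad8c7
  after D1: wrote 3B at 0x10 = 15b33c
  after D2: wrote 3B at 0x01 = cf5b15
query mem[0x03]=0x15, mem[0x02]=0x5b, mem[0x12]=0x3c, mem[0x01]=0xcf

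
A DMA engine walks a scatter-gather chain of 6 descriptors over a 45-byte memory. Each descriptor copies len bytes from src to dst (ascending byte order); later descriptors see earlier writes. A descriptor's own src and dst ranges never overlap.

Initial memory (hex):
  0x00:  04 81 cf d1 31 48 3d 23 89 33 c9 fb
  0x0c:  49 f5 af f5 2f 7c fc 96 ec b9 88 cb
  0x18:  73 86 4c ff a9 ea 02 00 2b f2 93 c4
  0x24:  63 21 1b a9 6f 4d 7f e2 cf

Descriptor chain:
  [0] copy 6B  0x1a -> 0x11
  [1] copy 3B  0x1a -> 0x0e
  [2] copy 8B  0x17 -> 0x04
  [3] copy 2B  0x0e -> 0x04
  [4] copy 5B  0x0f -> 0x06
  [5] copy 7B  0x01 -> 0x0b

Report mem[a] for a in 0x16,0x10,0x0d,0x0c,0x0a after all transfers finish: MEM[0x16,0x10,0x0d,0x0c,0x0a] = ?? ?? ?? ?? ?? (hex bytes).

D0: mem[0x11..0x16] <- [4c ff a9 ea 02 00]
D1: mem[0x0e..0x10] <- [4c ff a9]
D2: mem[0x04..0x0b] <- [cb 73 86 4c ff a9 ea 02]
D3: mem[0x04..0x05] <- [4c ff]
D4: mem[0x06..0x0a] <- [ff a9 4c ff a9]
D5: mem[0x0b..0x11] <- [81 cf d1 4c ff ff a9]
query mem[0x16]=0x00, mem[0x10]=0xff, mem[0x0d]=0xd1, mem[0x0c]=0xcf, mem[0x0a]=0xa9

MEM[0x16,0x10,0x0d,0x0c,0x0a] = 00 ff d1 cf a9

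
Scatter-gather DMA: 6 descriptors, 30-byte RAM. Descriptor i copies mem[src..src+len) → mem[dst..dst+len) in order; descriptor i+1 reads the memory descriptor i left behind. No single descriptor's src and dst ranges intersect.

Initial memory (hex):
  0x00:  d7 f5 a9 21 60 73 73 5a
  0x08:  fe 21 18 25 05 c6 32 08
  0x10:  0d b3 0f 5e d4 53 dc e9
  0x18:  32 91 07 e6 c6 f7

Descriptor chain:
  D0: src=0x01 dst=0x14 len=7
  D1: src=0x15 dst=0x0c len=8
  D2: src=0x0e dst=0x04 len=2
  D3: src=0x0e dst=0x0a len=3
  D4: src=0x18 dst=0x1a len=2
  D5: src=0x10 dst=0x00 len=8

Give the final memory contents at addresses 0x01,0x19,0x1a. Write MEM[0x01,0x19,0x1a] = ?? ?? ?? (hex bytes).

[0] 0x01->0x14 len=7 : f5 a9 21 60 73 73 5a
[1] 0x15->0x0c len=8 : a9 21 60 73 73 5a e6 c6
[2] 0x0e->0x04 len=2 : 60 73
[3] 0x0e->0x0a len=3 : 60 73 73
[4] 0x18->0x1a len=2 : 73 73
[5] 0x10->0x00 len=8 : 73 5a e6 c6 f5 a9 21 60
query mem[0x01]=0x5a, mem[0x19]=0x73, mem[0x1a]=0x73

MEM[0x01,0x19,0x1a] = 5a 73 73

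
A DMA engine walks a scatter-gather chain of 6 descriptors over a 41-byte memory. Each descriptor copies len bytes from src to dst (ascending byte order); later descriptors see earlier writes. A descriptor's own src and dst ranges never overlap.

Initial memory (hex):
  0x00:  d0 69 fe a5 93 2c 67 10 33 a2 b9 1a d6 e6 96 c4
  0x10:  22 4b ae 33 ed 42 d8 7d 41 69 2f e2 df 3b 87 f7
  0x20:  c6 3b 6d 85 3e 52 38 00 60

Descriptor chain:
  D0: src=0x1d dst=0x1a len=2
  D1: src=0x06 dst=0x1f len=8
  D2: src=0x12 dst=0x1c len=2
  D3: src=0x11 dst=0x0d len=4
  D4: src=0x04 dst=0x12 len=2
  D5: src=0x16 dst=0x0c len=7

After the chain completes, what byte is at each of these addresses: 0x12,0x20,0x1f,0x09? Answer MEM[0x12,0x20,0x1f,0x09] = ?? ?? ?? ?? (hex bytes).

#0 dst[0x1a+2] := {0x3b,0x87}
#1 dst[0x1f+8] := {0x67,0x10,0x33,0xa2,0xb9,0x1a,0xd6,0xe6}
#2 dst[0x1c+2] := {0xae,0x33}
#3 dst[0x0d+4] := {0x4b,0xae,0x33,0xed}
#4 dst[0x12+2] := {0x93,0x2c}
#5 dst[0x0c+7] := {0xd8,0x7d,0x41,0x69,0x3b,0x87,0xae}
query mem[0x12]=0xae, mem[0x20]=0x10, mem[0x1f]=0x67, mem[0x09]=0xa2

MEM[0x12,0x20,0x1f,0x09] = ae 10 67 a2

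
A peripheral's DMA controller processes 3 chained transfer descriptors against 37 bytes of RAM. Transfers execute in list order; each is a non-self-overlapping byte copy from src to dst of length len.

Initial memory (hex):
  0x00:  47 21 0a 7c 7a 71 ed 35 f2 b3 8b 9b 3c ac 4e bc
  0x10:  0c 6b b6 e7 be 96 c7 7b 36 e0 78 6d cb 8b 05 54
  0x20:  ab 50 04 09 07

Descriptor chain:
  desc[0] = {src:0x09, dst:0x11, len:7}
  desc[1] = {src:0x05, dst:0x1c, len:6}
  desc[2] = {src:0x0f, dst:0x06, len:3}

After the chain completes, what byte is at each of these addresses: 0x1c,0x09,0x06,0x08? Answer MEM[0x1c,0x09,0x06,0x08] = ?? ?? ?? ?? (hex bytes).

MEM[0x1c,0x09,0x06,0x08] = 71 b3 bc b3

#0 dst[0x11+7] := {0xb3,0x8b,0x9b,0x3c,0xac,0x4e,0xbc}
#1 dst[0x1c+6] := {0x71,0xed,0x35,0xf2,0xb3,0x8b}
#2 dst[0x06+3] := {0xbc,0x0c,0xb3}
query mem[0x1c]=0x71, mem[0x09]=0xb3, mem[0x06]=0xbc, mem[0x08]=0xb3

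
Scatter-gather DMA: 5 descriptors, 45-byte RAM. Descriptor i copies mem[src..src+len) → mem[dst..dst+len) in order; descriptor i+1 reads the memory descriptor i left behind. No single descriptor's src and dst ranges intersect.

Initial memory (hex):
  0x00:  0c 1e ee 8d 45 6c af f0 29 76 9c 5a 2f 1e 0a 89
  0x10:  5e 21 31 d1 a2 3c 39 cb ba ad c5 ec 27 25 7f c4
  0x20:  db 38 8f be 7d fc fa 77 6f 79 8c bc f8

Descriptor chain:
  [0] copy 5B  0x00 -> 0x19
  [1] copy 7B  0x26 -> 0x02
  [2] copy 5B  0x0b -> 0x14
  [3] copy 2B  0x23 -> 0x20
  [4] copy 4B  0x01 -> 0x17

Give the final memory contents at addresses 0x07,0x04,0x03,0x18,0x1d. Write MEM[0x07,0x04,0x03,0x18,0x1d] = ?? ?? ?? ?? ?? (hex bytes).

MEM[0x07,0x04,0x03,0x18,0x1d] = bc 6f 77 fa 45

[0] 0x00->0x19 len=5 : 0c 1e ee 8d 45
[1] 0x26->0x02 len=7 : fa 77 6f 79 8c bc f8
[2] 0x0b->0x14 len=5 : 5a 2f 1e 0a 89
[3] 0x23->0x20 len=2 : be 7d
[4] 0x01->0x17 len=4 : 1e fa 77 6f
query mem[0x07]=0xbc, mem[0x04]=0x6f, mem[0x03]=0x77, mem[0x18]=0xfa, mem[0x1d]=0x45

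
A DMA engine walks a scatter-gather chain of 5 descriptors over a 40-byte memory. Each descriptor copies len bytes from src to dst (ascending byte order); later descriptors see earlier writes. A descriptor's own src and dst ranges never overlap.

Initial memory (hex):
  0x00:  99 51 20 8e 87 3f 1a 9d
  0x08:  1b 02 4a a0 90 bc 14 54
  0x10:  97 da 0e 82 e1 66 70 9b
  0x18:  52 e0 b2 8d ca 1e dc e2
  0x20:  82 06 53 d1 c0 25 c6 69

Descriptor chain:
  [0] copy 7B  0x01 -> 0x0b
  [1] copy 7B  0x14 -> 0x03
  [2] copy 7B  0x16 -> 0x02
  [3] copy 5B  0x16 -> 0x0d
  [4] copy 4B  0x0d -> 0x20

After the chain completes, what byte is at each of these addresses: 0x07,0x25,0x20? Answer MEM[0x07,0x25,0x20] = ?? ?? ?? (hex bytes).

MEM[0x07,0x25,0x20] = 8d 25 70

  after D0: wrote 7B at 0x0b = 51208e873f1a9d
  after D1: wrote 7B at 0x03 = e166709b52e0b2
  after D2: wrote 7B at 0x02 = 709b52e0b28dca
  after D3: wrote 5B at 0x0d = 709b52e0b2
  after D4: wrote 4B at 0x20 = 709b52e0
query mem[0x07]=0x8d, mem[0x25]=0x25, mem[0x20]=0x70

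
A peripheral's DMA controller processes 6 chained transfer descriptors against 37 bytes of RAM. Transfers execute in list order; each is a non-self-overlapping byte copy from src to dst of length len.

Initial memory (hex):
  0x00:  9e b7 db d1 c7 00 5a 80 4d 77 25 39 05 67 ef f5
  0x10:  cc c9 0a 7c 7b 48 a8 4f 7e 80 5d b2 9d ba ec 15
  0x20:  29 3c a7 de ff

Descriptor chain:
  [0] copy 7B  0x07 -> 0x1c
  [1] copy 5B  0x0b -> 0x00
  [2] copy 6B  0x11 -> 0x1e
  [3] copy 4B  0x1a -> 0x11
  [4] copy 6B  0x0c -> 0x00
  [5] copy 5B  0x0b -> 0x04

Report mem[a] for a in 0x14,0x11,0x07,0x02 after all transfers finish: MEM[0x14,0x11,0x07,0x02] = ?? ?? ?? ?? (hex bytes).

MEM[0x14,0x11,0x07,0x02] = 4d 5d ef ef

[0] 0x07->0x1c len=7 : 80 4d 77 25 39 05 67
[1] 0x0b->0x00 len=5 : 39 05 67 ef f5
[2] 0x11->0x1e len=6 : c9 0a 7c 7b 48 a8
[3] 0x1a->0x11 len=4 : 5d b2 80 4d
[4] 0x0c->0x00 len=6 : 05 67 ef f5 cc 5d
[5] 0x0b->0x04 len=5 : 39 05 67 ef f5
query mem[0x14]=0x4d, mem[0x11]=0x5d, mem[0x07]=0xef, mem[0x02]=0xef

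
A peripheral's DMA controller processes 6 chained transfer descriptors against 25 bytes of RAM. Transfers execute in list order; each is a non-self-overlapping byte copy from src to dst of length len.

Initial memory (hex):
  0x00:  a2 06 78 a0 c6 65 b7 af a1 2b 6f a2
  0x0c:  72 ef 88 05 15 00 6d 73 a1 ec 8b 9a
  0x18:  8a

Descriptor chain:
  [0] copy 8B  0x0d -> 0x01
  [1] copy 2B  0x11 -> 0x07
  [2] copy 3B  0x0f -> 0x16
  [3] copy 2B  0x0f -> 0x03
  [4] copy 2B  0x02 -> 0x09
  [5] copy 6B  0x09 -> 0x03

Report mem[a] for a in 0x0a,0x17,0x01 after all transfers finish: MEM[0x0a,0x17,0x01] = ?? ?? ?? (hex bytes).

MEM[0x0a,0x17,0x01] = 05 15 ef

[0] 0x0d->0x01 len=8 : ef 88 05 15 00 6d 73 a1
[1] 0x11->0x07 len=2 : 00 6d
[2] 0x0f->0x16 len=3 : 05 15 00
[3] 0x0f->0x03 len=2 : 05 15
[4] 0x02->0x09 len=2 : 88 05
[5] 0x09->0x03 len=6 : 88 05 a2 72 ef 88
query mem[0x0a]=0x05, mem[0x17]=0x15, mem[0x01]=0xef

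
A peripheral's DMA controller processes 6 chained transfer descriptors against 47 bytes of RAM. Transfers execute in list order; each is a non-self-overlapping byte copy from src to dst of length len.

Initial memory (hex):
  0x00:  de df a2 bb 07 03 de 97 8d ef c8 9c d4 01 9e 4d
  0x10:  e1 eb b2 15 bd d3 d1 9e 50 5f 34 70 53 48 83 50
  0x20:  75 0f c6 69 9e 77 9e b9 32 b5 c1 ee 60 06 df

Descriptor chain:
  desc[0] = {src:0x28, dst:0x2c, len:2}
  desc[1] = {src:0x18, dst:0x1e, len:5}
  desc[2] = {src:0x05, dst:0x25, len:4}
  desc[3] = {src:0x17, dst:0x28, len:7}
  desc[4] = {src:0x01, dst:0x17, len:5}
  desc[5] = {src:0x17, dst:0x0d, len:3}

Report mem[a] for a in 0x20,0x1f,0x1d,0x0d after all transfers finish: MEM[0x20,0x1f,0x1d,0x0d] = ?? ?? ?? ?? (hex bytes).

MEM[0x20,0x1f,0x1d,0x0d] = 34 5f 48 df

#0 dst[0x2c+2] := {0x32,0xb5}
#1 dst[0x1e+5] := {0x50,0x5f,0x34,0x70,0x53}
#2 dst[0x25+4] := {0x03,0xde,0x97,0x8d}
#3 dst[0x28+7] := {0x9e,0x50,0x5f,0x34,0x70,0x53,0x48}
#4 dst[0x17+5] := {0xdf,0xa2,0xbb,0x07,0x03}
#5 dst[0x0d+3] := {0xdf,0xa2,0xbb}
query mem[0x20]=0x34, mem[0x1f]=0x5f, mem[0x1d]=0x48, mem[0x0d]=0xdf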